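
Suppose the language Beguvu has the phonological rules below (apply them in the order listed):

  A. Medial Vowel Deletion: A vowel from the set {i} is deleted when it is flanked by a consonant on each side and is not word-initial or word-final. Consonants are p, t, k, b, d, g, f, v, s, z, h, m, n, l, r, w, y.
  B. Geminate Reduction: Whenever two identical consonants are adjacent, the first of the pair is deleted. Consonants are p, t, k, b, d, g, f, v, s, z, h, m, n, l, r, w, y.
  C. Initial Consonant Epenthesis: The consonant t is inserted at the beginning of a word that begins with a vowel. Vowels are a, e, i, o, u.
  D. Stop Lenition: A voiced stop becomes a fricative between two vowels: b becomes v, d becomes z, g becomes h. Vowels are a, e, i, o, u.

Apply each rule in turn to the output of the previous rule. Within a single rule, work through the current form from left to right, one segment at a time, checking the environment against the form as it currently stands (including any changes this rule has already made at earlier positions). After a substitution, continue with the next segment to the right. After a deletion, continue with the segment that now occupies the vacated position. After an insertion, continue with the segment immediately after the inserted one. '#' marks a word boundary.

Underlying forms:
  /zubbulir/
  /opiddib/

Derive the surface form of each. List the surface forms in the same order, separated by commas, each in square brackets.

[zuvulr], [topdb]

/zubbulir/:
  A Medial Vowel Deletion: [zubbulir] → [zubbulr]
  B Geminate Reduction: [zubbulr] → [zubulr]
  C Initial Consonant Epenthesis: no change — [zubulr]
  D Stop Lenition: [zubulr] → [zuvulr]
/opiddib/:
  A Medial Vowel Deletion: [opiddib] → [opddb]
  B Geminate Reduction: [opddb] → [opdb]
  C Initial Consonant Epenthesis: [opdb] → [topdb]
  D Stop Lenition: no change — [topdb]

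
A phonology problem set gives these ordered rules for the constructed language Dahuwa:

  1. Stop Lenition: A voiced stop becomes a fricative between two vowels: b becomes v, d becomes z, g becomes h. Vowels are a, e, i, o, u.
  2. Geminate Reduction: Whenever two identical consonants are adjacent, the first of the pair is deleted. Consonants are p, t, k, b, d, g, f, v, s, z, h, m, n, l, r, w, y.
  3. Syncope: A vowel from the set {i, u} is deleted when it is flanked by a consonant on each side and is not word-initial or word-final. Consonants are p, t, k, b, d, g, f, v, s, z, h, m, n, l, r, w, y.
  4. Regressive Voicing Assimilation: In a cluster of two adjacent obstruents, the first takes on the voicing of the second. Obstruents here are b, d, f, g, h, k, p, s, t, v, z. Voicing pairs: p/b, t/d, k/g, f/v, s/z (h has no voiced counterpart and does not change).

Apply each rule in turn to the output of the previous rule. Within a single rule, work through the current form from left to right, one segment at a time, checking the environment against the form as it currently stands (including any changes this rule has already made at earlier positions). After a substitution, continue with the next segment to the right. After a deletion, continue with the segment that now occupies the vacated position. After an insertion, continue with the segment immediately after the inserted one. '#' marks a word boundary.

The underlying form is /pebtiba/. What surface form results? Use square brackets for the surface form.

1 Stop Lenition: [pebtiba] → [pebtiva]
2 Geminate Reduction: no change — [pebtiva]
3 Syncope: [pebtiva] → [pebtva]
4 Regressive Voicing Assimilation: [pebtva] → [pepdva]

[pepdva]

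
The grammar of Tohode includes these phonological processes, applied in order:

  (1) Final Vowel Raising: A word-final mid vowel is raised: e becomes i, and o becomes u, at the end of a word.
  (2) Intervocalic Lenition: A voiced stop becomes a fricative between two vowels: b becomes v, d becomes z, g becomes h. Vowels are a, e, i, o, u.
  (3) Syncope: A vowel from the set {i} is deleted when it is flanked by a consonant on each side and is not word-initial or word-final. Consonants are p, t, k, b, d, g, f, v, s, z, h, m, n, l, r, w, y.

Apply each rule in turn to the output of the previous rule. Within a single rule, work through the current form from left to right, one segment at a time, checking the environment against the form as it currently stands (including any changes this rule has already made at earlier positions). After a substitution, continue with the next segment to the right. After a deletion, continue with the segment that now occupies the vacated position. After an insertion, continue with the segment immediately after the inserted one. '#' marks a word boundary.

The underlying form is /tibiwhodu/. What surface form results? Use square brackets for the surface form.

[tvwhozu]

(1) Final Vowel Raising: no change — [tibiwhodu]
(2) Intervocalic Lenition: [tibiwhodu] → [tiviwhozu]
(3) Syncope: [tiviwhozu] → [tvwhozu]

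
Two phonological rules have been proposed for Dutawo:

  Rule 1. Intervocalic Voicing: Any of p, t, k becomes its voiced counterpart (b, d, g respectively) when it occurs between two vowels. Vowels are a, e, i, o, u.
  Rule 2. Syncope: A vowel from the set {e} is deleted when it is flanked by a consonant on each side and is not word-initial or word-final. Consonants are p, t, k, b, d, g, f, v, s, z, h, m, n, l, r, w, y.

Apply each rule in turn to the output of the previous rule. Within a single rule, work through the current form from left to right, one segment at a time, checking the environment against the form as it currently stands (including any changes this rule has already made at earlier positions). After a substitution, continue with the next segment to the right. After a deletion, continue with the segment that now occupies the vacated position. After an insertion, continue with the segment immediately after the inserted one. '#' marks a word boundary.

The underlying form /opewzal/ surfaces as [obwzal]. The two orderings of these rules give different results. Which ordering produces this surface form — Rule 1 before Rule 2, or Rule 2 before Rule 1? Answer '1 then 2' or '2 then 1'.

Order 1 then 2:
  1 Intervocalic Voicing: [opewzal] → [obewzal]
  2 Syncope: [obewzal] → [obwzal]
  result: [obwzal]
Order 2 then 1:
  2 Syncope: [opewzal] → [opwzal]
  1 Intervocalic Voicing: no change — [opwzal]
  result: [opwzal]

1 then 2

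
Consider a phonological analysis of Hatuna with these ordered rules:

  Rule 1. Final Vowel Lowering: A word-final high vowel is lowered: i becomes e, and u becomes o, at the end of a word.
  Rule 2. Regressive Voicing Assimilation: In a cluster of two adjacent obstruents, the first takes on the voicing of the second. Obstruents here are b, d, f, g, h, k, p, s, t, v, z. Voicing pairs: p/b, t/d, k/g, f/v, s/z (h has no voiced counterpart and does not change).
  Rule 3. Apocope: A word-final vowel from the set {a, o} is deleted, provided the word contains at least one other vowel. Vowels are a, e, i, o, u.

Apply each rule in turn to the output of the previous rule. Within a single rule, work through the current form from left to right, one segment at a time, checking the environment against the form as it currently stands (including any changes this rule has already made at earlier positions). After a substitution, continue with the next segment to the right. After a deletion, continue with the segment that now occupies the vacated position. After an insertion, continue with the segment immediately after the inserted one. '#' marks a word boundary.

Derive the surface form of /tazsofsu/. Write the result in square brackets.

[tassofs]

Rule 1 Final Vowel Lowering: [tazsofsu] → [tazsofso]
Rule 2 Regressive Voicing Assimilation: [tazsofso] → [tassofso]
Rule 3 Apocope: [tassofso] → [tassofs]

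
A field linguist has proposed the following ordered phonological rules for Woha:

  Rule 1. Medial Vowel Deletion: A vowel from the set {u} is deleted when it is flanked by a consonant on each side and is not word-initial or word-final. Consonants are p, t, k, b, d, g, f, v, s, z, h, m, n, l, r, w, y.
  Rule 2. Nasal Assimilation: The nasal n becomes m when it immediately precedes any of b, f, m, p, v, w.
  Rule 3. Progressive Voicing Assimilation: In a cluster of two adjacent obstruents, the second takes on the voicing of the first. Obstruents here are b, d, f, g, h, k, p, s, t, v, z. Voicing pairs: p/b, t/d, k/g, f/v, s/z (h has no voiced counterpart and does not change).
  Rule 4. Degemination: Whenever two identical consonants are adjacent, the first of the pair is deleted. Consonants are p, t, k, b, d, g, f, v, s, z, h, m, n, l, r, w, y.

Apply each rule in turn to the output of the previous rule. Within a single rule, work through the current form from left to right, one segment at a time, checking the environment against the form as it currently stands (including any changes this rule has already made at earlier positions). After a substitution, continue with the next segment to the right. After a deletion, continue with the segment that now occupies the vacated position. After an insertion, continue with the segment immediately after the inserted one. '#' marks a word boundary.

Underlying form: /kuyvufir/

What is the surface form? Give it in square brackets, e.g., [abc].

Rule 1 Medial Vowel Deletion: [kuyvufir] → [kyvfir]
Rule 2 Nasal Assimilation: no change — [kyvfir]
Rule 3 Progressive Voicing Assimilation: [kyvfir] → [kyvvir]
Rule 4 Degemination: [kyvvir] → [kyvir]

[kyvir]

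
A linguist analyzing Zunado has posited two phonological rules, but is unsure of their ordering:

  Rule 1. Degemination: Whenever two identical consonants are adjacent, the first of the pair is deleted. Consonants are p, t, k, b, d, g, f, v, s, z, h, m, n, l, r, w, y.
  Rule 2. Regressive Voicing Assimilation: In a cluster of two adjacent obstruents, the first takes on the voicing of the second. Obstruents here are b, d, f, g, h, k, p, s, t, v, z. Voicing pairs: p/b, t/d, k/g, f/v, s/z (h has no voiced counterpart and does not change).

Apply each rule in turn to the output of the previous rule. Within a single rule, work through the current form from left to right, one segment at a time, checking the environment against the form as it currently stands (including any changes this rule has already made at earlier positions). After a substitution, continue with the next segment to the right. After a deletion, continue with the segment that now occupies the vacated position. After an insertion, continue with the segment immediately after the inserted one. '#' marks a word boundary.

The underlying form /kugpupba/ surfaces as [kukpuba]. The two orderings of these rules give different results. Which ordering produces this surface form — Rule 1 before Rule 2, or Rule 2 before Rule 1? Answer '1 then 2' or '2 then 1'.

2 then 1

Order 1 then 2:
  1 Degemination: no change — [kugpupba]
  2 Regressive Voicing Assimilation: [kugpupba] → [kukpubba]
  result: [kukpubba]
Order 2 then 1:
  2 Regressive Voicing Assimilation: [kugpupba] → [kukpubba]
  1 Degemination: [kukpubba] → [kukpuba]
  result: [kukpuba]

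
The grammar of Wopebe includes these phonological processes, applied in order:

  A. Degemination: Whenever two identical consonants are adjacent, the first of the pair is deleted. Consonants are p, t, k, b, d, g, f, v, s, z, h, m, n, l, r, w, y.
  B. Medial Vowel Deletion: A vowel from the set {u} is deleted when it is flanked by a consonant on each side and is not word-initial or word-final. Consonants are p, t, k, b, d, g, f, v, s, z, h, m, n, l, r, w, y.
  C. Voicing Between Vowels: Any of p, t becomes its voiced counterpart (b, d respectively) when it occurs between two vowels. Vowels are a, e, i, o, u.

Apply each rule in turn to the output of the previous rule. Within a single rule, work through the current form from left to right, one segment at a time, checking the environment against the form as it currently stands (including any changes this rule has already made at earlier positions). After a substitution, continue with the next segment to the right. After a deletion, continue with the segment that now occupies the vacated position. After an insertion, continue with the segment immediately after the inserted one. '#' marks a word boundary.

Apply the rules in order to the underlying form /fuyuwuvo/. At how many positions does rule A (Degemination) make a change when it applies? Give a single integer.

0

A Degemination: no change — [fuyuwuvo]
B Medial Vowel Deletion: [fuyuwuvo] → [fywvo]
C Voicing Between Vowels: no change — [fywvo]
Rule A changed 0 position(s).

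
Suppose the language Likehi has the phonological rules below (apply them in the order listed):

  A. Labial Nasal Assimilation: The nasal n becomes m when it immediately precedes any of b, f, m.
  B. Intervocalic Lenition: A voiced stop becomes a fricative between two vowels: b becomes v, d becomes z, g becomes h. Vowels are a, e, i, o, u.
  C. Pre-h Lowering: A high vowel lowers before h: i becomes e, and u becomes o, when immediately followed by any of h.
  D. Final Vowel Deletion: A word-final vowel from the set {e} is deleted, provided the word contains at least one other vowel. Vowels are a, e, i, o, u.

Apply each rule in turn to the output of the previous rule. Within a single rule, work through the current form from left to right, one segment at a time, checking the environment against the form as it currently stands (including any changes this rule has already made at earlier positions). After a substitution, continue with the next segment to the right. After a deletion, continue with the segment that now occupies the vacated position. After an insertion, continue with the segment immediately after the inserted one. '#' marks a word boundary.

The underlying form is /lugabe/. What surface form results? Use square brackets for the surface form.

A Labial Nasal Assimilation: no change — [lugabe]
B Intervocalic Lenition: [lugabe] → [luhave]
C Pre-h Lowering: [luhave] → [lohave]
D Final Vowel Deletion: [lohave] → [lohav]

[lohav]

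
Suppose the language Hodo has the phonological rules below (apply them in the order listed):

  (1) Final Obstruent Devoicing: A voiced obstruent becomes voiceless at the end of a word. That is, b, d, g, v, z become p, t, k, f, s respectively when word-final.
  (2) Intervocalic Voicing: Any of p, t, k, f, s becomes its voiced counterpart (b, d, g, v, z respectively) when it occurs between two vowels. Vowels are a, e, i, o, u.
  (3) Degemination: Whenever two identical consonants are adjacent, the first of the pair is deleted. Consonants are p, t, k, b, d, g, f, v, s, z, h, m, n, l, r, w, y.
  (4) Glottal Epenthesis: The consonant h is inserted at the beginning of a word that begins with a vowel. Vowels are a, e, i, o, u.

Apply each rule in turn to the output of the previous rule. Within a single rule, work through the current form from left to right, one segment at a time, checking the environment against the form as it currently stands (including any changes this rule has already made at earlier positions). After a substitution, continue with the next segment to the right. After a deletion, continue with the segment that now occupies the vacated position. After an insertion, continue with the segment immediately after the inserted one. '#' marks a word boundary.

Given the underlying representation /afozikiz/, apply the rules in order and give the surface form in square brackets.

[havozigis]

(1) Final Obstruent Devoicing: [afozikiz] → [afozikis]
(2) Intervocalic Voicing: [afozikis] → [avozigis]
(3) Degemination: no change — [avozigis]
(4) Glottal Epenthesis: [avozigis] → [havozigis]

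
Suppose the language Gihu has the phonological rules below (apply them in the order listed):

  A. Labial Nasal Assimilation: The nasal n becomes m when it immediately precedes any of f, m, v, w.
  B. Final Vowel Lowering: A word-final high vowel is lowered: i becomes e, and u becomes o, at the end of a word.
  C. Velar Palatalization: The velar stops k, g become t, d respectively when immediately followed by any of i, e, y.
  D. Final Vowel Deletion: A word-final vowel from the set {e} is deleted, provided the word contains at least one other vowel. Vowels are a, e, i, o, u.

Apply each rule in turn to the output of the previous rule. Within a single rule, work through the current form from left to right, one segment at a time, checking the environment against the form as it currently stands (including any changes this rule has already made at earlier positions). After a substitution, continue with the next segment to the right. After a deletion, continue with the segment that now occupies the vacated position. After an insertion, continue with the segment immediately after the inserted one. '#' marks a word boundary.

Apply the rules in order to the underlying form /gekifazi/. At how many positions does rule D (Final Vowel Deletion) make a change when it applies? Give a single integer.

A Labial Nasal Assimilation: no change — [gekifazi]
B Final Vowel Lowering: [gekifazi] → [gekifaze]
C Velar Palatalization: [gekifaze] → [detifaze]
D Final Vowel Deletion: [detifaze] → [detifaz]
Rule D changed 1 position(s).

1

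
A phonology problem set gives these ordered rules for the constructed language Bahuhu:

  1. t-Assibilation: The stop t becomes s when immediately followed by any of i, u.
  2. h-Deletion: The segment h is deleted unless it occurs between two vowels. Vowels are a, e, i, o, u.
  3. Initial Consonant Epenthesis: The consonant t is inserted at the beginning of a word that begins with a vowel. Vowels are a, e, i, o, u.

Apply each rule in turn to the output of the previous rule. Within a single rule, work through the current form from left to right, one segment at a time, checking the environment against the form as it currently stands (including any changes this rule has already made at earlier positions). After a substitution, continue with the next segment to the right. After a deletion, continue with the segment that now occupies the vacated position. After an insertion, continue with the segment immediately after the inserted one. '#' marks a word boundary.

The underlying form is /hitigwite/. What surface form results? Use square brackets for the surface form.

1 t-Assibilation: [hitigwite] → [hisigwite]
2 h-Deletion: [hisigwite] → [isigwite]
3 Initial Consonant Epenthesis: [isigwite] → [tisigwite]

[tisigwite]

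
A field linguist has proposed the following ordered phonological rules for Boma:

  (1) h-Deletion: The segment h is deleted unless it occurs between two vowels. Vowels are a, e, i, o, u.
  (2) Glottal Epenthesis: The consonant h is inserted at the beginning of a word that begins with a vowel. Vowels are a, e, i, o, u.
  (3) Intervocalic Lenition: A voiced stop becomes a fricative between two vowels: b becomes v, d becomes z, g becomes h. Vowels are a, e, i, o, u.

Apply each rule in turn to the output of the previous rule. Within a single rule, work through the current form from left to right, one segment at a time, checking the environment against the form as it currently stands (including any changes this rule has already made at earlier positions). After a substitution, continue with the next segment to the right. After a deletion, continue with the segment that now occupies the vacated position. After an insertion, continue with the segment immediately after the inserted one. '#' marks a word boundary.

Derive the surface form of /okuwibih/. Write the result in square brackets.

[hokuwivi]

(1) h-Deletion: [okuwibih] → [okuwibi]
(2) Glottal Epenthesis: [okuwibi] → [hokuwibi]
(3) Intervocalic Lenition: [hokuwibi] → [hokuwivi]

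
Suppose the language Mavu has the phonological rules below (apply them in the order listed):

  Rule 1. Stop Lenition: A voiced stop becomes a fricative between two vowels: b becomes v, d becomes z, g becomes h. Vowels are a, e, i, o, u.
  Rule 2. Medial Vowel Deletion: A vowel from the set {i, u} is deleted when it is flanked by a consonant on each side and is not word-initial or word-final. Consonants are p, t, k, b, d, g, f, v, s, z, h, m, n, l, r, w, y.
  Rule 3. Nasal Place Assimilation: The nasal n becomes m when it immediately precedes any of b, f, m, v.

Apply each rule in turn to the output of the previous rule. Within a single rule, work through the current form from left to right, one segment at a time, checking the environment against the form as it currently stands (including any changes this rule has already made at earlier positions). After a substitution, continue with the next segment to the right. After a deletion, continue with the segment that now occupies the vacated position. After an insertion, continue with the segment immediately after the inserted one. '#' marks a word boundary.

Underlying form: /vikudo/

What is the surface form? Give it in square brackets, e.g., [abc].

Rule 1 Stop Lenition: [vikudo] → [vikuzo]
Rule 2 Medial Vowel Deletion: [vikuzo] → [vkzo]
Rule 3 Nasal Place Assimilation: no change — [vkzo]

[vkzo]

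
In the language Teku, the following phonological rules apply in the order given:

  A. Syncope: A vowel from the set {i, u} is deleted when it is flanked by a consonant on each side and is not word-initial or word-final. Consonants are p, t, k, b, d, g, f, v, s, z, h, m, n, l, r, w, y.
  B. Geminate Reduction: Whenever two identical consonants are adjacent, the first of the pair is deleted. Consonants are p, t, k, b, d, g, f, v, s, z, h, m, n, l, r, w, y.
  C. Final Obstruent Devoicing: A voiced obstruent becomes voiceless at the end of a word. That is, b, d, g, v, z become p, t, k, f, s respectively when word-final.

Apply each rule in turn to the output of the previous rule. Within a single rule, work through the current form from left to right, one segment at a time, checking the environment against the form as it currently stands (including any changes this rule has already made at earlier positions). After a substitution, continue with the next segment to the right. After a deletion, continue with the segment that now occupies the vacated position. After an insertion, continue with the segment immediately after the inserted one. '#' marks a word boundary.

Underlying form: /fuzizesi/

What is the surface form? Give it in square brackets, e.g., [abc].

[fzesi]

A Syncope: [fuzizesi] → [fzzesi]
B Geminate Reduction: [fzzesi] → [fzesi]
C Final Obstruent Devoicing: no change — [fzesi]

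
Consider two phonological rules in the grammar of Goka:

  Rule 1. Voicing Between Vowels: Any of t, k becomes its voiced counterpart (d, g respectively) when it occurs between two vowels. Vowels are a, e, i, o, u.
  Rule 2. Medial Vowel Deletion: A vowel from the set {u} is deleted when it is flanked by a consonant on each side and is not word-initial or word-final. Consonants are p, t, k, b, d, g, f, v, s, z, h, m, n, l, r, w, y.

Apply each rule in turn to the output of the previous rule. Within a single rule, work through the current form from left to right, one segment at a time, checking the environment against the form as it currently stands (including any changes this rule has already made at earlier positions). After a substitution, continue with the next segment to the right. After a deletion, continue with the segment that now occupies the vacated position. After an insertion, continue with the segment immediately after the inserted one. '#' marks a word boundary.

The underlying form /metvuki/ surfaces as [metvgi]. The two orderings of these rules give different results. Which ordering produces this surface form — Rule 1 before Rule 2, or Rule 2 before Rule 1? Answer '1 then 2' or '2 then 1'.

1 then 2

Order 1 then 2:
  1 Voicing Between Vowels: [metvuki] → [metvugi]
  2 Medial Vowel Deletion: [metvugi] → [metvgi]
  result: [metvgi]
Order 2 then 1:
  2 Medial Vowel Deletion: [metvuki] → [metvki]
  1 Voicing Between Vowels: no change — [metvki]
  result: [metvki]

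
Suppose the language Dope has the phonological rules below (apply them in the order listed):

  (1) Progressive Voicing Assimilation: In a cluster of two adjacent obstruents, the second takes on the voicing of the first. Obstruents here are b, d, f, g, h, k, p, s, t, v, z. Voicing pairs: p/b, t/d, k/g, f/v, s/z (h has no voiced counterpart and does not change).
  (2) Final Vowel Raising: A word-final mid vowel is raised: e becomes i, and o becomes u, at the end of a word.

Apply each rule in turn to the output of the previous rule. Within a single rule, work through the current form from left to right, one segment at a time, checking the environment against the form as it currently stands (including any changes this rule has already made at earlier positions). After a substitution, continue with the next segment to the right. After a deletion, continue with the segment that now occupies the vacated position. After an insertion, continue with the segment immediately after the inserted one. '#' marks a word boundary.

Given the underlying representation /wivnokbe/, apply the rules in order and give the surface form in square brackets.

[wivnokpi]

(1) Progressive Voicing Assimilation: [wivnokbe] → [wivnokpe]
(2) Final Vowel Raising: [wivnokpe] → [wivnokpi]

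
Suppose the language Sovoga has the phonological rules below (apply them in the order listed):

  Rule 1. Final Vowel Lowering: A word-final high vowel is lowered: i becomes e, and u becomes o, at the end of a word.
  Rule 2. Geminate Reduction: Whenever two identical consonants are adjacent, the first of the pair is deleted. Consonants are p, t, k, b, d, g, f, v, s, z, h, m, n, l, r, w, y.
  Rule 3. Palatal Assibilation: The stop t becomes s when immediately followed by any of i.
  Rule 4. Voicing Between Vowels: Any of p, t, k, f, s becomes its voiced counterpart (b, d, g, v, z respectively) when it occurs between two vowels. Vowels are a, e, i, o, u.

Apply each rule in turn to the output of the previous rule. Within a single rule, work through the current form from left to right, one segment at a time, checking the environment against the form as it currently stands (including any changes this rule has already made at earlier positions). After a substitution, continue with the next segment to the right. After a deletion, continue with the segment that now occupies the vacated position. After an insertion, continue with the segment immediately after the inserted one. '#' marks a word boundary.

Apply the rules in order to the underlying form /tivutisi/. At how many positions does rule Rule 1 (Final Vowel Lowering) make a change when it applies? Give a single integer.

Rule 1 Final Vowel Lowering: [tivutisi] → [tivutise]
Rule 2 Geminate Reduction: no change — [tivutise]
Rule 3 Palatal Assibilation: [tivutise] → [sivusise]
Rule 4 Voicing Between Vowels: [sivusise] → [sivuzize]
Rule Rule 1 changed 1 position(s).

1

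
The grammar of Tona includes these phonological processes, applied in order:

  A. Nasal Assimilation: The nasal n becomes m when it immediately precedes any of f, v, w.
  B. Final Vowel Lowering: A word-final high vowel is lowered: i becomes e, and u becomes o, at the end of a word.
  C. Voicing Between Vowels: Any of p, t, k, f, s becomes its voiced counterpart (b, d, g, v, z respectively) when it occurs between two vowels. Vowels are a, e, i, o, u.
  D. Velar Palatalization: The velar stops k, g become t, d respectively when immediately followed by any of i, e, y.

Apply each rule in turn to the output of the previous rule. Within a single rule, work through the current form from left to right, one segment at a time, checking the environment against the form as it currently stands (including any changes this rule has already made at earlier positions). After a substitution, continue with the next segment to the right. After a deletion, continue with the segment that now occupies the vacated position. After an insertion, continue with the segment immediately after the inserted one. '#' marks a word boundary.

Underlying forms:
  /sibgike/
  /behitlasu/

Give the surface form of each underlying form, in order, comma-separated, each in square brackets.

[sibdide], [behitlazo]

/sibgike/:
  A Nasal Assimilation: no change — [sibgike]
  B Final Vowel Lowering: no change — [sibgike]
  C Voicing Between Vowels: [sibgike] → [sibgige]
  D Velar Palatalization: [sibgige] → [sibdide]
/behitlasu/:
  A Nasal Assimilation: no change — [behitlasu]
  B Final Vowel Lowering: [behitlasu] → [behitlaso]
  C Voicing Between Vowels: [behitlaso] → [behitlazo]
  D Velar Palatalization: no change — [behitlazo]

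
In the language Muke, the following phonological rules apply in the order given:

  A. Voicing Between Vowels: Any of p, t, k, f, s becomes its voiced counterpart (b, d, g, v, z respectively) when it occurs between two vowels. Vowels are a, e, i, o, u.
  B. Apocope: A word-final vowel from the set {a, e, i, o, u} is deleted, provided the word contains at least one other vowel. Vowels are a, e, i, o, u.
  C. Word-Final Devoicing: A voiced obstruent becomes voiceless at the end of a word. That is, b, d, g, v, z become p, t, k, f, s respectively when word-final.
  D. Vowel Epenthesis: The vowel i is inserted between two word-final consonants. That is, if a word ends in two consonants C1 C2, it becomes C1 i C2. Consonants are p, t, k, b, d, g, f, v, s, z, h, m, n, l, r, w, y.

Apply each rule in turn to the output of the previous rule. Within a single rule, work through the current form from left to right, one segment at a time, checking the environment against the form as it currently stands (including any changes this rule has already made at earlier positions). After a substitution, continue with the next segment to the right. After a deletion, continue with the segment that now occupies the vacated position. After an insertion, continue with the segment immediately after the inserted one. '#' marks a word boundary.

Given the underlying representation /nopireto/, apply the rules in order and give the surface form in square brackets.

[nobiret]

A Voicing Between Vowels: [nopireto] → [nobiredo]
B Apocope: [nobiredo] → [nobired]
C Word-Final Devoicing: [nobired] → [nobiret]
D Vowel Epenthesis: no change — [nobiret]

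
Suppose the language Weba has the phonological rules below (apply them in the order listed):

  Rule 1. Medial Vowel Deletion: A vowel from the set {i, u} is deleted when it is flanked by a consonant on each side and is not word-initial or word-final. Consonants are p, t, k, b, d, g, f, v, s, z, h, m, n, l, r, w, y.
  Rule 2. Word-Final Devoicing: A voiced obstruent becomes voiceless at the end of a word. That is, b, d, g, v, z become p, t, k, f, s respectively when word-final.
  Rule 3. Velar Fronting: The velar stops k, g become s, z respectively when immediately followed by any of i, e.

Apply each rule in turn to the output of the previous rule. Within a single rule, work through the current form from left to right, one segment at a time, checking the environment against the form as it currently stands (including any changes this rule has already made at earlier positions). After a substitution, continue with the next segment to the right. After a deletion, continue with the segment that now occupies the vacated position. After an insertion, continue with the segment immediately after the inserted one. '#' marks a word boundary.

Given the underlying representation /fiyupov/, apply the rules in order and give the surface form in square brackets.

Rule 1 Medial Vowel Deletion: [fiyupov] → [fypov]
Rule 2 Word-Final Devoicing: [fypov] → [fypof]
Rule 3 Velar Fronting: no change — [fypof]

[fypof]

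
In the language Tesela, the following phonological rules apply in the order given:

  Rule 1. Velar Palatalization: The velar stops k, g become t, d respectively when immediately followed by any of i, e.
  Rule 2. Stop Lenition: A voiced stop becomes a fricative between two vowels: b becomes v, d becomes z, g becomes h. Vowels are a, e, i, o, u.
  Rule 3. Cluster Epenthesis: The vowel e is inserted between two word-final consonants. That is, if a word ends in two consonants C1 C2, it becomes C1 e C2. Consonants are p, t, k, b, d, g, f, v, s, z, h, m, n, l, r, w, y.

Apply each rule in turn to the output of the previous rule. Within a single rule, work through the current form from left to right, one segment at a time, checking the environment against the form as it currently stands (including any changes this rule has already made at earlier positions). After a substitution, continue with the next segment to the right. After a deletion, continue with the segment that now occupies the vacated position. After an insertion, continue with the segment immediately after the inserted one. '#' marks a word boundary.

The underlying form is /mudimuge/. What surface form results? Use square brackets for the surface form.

Rule 1 Velar Palatalization: [mudimuge] → [mudimude]
Rule 2 Stop Lenition: [mudimude] → [muzimuze]
Rule 3 Cluster Epenthesis: no change — [muzimuze]

[muzimuze]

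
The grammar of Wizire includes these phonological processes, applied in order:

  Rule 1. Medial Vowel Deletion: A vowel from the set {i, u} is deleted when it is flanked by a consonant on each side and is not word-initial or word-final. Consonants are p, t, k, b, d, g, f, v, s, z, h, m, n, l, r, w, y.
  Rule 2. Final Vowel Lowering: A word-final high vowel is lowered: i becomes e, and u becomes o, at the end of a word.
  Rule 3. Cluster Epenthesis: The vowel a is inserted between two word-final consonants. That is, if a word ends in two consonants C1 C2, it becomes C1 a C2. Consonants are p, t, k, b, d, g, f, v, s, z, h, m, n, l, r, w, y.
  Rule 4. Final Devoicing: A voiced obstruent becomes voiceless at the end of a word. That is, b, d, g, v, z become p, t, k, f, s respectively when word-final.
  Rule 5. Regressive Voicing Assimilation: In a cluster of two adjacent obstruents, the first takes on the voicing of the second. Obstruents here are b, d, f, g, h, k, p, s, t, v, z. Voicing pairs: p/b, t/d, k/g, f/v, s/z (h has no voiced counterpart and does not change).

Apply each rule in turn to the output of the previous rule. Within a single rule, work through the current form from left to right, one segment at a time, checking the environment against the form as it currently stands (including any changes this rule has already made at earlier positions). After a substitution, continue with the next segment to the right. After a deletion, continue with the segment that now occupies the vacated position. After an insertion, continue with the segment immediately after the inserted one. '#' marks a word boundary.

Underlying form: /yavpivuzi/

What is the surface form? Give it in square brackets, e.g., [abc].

[yafbvze]

Rule 1 Medial Vowel Deletion: [yavpivuzi] → [yavpvzi]
Rule 2 Final Vowel Lowering: [yavpvzi] → [yavpvze]
Rule 3 Cluster Epenthesis: no change — [yavpvze]
Rule 4 Final Devoicing: no change — [yavpvze]
Rule 5 Regressive Voicing Assimilation: [yavpvze] → [yafbvze]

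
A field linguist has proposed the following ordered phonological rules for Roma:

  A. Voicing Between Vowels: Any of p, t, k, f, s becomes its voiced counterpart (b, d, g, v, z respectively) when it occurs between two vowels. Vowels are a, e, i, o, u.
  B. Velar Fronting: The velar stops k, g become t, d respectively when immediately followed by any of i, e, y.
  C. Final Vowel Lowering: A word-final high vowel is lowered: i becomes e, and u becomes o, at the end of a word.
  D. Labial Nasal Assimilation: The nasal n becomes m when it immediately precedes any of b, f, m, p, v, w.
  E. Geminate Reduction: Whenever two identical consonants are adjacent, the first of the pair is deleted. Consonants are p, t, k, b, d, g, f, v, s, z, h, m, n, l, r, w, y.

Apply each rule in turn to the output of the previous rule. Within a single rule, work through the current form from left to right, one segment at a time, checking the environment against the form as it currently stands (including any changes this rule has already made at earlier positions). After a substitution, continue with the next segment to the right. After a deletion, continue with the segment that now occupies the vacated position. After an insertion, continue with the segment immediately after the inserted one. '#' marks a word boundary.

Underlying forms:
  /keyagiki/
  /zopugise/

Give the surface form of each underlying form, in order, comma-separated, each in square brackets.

/keyagiki/:
  A Voicing Between Vowels: [keyagiki] → [keyagigi]
  B Velar Fronting: [keyagigi] → [teyadidi]
  C Final Vowel Lowering: [teyadidi] → [teyadide]
  D Labial Nasal Assimilation: no change — [teyadide]
  E Geminate Reduction: no change — [teyadide]
/zopugise/:
  A Voicing Between Vowels: [zopugise] → [zobugize]
  B Velar Fronting: [zobugize] → [zobudize]
  C Final Vowel Lowering: no change — [zobudize]
  D Labial Nasal Assimilation: no change — [zobudize]
  E Geminate Reduction: no change — [zobudize]

[teyadide], [zobudize]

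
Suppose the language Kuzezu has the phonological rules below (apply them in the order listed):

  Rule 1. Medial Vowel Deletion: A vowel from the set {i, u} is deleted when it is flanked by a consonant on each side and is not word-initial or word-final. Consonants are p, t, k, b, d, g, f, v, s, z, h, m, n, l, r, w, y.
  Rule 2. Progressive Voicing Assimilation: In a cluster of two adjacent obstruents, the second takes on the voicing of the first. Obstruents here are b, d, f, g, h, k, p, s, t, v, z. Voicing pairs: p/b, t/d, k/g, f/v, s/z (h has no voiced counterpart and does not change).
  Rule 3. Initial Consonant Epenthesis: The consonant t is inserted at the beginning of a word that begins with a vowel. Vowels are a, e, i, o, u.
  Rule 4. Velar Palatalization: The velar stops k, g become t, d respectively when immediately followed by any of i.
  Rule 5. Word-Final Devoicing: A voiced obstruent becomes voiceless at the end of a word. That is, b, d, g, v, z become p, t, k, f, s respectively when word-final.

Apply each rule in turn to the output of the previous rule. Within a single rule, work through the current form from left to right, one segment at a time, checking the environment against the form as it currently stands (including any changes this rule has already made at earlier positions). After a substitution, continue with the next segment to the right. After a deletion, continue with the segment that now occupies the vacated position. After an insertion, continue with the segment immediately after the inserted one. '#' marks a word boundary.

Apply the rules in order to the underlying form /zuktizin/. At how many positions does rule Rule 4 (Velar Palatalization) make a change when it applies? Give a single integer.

Rule 1 Medial Vowel Deletion: [zuktizin] → [zktzn]
Rule 2 Progressive Voicing Assimilation: [zktzn] → [zgdzn]
Rule 3 Initial Consonant Epenthesis: no change — [zgdzn]
Rule 4 Velar Palatalization: no change — [zgdzn]
Rule 5 Word-Final Devoicing: no change — [zgdzn]
Rule Rule 4 changed 0 position(s).

0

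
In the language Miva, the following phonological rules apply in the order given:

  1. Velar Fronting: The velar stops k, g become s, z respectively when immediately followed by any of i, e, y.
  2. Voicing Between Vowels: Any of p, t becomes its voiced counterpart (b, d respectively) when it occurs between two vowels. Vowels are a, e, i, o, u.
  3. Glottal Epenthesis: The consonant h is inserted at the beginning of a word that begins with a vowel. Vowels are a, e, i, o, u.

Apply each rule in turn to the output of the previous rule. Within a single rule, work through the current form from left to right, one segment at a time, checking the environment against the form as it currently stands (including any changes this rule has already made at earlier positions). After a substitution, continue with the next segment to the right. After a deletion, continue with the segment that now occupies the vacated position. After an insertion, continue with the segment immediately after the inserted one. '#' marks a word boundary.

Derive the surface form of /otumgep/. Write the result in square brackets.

1 Velar Fronting: [otumgep] → [otumzep]
2 Voicing Between Vowels: [otumzep] → [odumzep]
3 Glottal Epenthesis: [odumzep] → [hodumzep]

[hodumzep]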